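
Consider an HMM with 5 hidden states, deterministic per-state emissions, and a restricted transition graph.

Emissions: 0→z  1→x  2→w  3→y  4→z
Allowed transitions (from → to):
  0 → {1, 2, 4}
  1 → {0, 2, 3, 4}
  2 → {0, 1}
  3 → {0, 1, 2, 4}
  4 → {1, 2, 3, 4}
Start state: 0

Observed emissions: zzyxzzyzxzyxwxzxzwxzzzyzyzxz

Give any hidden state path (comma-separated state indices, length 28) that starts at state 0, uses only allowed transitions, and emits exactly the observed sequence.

0,4,3,1,4,4,3,0,1,4,3,1,2,1,0,1,0,2,1,4,4,4,3,4,3,4,1,0

  [0] z  {0,4}  => 0  start
  [1] z  {0,4}  => 4  0->4 ok
  [2] y  {3}  => 3  4->3 ok
  [3] x  {1}  => 1  3->1 ok
  [4] z  {0,4}  => 4  1->4 ok
  [5] z  {0,4}  => 4  4->4 ok
  [6] y  {3}  => 3  4->3 ok
  [7] z  {0,4}  => 0  3->0 ok
  [8] x  {1}  => 1  0->1 ok
  [9] z  {0,4}  => 4  1->4 ok
  [10] y  {3}  => 3  4->3 ok
  [11] x  {1}  => 1  3->1 ok
  [12] w  {2}  => 2  1->2 ok
  [13] x  {1}  => 1  2->1 ok
  [14] z  {0,4}  => 0  1->0 ok
  [15] x  {1}  => 1  0->1 ok
  [16] z  {0,4}  => 0  1->0 ok
  [17] w  {2}  => 2  0->2 ok
  [18] x  {1}  => 1  2->1 ok
  [19] z  {0,4}  => 4  1->4 ok
  [20] z  {0,4}  => 4  4->4 ok
  [21] z  {0,4}  => 4  4->4 ok
  [22] y  {3}  => 3  4->3 ok
  [23] z  {0,4}  => 4  3->4 ok
  [24] y  {3}  => 3  4->3 ok
  [25] z  {0,4}  => 4  3->4 ok
  [26] x  {1}  => 1  4->1 ok
  [27] z  {0,4}  => 0  1->0 ok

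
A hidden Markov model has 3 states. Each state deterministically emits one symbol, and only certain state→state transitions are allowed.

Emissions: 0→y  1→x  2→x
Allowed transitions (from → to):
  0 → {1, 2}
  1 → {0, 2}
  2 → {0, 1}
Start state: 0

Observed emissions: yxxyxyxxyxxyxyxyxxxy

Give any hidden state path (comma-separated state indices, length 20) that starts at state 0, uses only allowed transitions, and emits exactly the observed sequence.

  [0] y  {0}  => 0  start
  [1] x  {1,2}  => 1  0->1 ok
  [2] x  {1,2}  => 2  1->2 ok
  [3] y  {0}  => 0  2->0 ok
  [4] x  {1,2}  => 2  0->2 ok
  [5] y  {0}  => 0  2->0 ok
  [6] x  {1,2}  => 2  0->2 ok
  [7] x  {1,2}  => 1  2->1 ok
  [8] y  {0}  => 0  1->0 ok
  [9] x  {1,2}  => 1  0->1 ok
  [10] x  {1,2}  => 2  1->2 ok
  [11] y  {0}  => 0  2->0 ok
  [12] x  {1,2}  => 1  0->1 ok
  [13] y  {0}  => 0  1->0 ok
  [14] x  {1,2}  => 2  0->2 ok
  [15] y  {0}  => 0  2->0 ok
  [16] x  {1,2}  => 1  0->1 ok
  [17] x  {1,2}  => 2  1->2 ok
  [18] x  {1,2}  => 1  2->1 ok
  [19] y  {0}  => 0  1->0 ok

0,1,2,0,2,0,2,1,0,1,2,0,1,0,2,0,1,2,1,0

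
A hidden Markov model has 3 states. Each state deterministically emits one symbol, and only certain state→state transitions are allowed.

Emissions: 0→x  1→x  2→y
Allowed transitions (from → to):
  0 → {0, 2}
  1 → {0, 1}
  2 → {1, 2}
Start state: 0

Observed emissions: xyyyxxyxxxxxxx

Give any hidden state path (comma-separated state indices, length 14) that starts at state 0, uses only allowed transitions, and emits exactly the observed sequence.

  [0] x  {0,1}  => 0  start
  [1] y  {2}  => 2  0->2 ok
  [2] y  {2}  => 2  2->2 ok
  [3] y  {2}  => 2  2->2 ok
  [4] x  {0,1}  => 1  2->1 ok
  [5] x  {0,1}  => 0  1->0 ok
  [6] y  {2}  => 2  0->2 ok
  [7] x  {0,1}  => 1  2->1 ok
  [8] x  {0,1}  => 1  1->1 ok
  [9] x  {0,1}  => 1  1->1 ok
  [10] x  {0,1}  => 1  1->1 ok
  [11] x  {0,1}  => 1  1->1 ok
  [12] x  {0,1}  => 0  1->0 ok
  [13] x  {0,1}  => 0  0->0 ok

0,2,2,2,1,0,2,1,1,1,1,1,0,0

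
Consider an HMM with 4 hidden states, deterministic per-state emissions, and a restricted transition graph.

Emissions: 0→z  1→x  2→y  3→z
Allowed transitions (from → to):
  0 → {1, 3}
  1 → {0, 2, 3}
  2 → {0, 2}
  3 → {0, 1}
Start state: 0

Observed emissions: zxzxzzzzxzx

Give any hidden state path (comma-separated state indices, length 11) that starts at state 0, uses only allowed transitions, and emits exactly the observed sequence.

0,1,0,1,0,3,0,3,1,0,1

  t0 'z' -> {0,3}, take 0 (start)
  t1 'x' -> {1}, take 1 (0->1 ok)
  t2 'z' -> {0,3}, take 0 (1->0 ok)
  t3 'x' -> {1}, take 1 (0->1 ok)
  t4 'z' -> {0,3}, take 0 (1->0 ok)
  t5 'z' -> {0,3}, take 3 (0->3 ok)
  t6 'z' -> {0,3}, take 0 (3->0 ok)
  t7 'z' -> {0,3}, take 3 (0->3 ok)
  t8 'x' -> {1}, take 1 (3->1 ok)
  t9 'z' -> {0,3}, take 0 (1->0 ok)
  t10 'x' -> {1}, take 1 (0->1 ok)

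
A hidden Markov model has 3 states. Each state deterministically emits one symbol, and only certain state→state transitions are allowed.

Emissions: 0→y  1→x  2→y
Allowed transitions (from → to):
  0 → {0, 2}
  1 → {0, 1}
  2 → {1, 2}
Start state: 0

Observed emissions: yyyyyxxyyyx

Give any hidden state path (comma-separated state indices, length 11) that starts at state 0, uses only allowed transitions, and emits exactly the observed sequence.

  [0] y  {0,2}  => 0  start
  [1] y  {0,2}  => 2  0->2 ok
  [2] y  {0,2}  => 2  2->2 ok
  [3] y  {0,2}  => 2  2->2 ok
  [4] y  {0,2}  => 2  2->2 ok
  [5] x  {1}  => 1  2->1 ok
  [6] x  {1}  => 1  1->1 ok
  [7] y  {0,2}  => 0  1->0 ok
  [8] y  {0,2}  => 0  0->0 ok
  [9] y  {0,2}  => 2  0->2 ok
  [10] x  {1}  => 1  2->1 ok

0,2,2,2,2,1,1,0,0,2,1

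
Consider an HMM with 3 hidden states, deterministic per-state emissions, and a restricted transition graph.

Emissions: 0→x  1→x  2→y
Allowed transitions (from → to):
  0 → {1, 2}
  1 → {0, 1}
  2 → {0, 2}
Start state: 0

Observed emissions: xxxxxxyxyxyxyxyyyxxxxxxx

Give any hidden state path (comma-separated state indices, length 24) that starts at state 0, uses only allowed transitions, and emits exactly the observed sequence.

  0: obs=x cand={0,1} pick 0 [start]
  1: obs=x cand={0,1} pick 1 [0->1 ok]
  2: obs=x cand={0,1} pick 0 [1->0 ok]
  3: obs=x cand={0,1} pick 1 [0->1 ok]
  4: obs=x cand={0,1} pick 1 [1->1 ok]
  5: obs=x cand={0,1} pick 0 [1->0 ok]
  6: obs=y cand={2} pick 2 [0->2 ok]
  7: obs=x cand={0,1} pick 0 [2->0 ok]
  8: obs=y cand={2} pick 2 [0->2 ok]
  9: obs=x cand={0,1} pick 0 [2->0 ok]
  10: obs=y cand={2} pick 2 [0->2 ok]
  11: obs=x cand={0,1} pick 0 [2->0 ok]
  12: obs=y cand={2} pick 2 [0->2 ok]
  13: obs=x cand={0,1} pick 0 [2->0 ok]
  14: obs=y cand={2} pick 2 [0->2 ok]
  15: obs=y cand={2} pick 2 [2->2 ok]
  16: obs=y cand={2} pick 2 [2->2 ok]
  17: obs=x cand={0,1} pick 0 [2->0 ok]
  18: obs=x cand={0,1} pick 1 [0->1 ok]
  19: obs=x cand={0,1} pick 1 [1->1 ok]
  20: obs=x cand={0,1} pick 1 [1->1 ok]
  21: obs=x cand={0,1} pick 1 [1->1 ok]
  22: obs=x cand={0,1} pick 1 [1->1 ok]
  23: obs=x cand={0,1} pick 0 [1->0 ok]

0,1,0,1,1,0,2,0,2,0,2,0,2,0,2,2,2,0,1,1,1,1,1,0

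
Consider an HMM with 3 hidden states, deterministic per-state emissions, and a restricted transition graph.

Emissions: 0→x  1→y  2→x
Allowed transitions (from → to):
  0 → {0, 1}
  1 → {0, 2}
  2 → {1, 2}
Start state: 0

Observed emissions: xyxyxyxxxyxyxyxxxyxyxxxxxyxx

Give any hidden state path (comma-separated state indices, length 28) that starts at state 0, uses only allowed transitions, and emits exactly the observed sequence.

  t0 'x' -> {0,2}, take 0 (start)
  t1 'y' -> {1}, take 1 (0->1 ok)
  t2 'x' -> {0,2}, take 2 (1->2 ok)
  t3 'y' -> {1}, take 1 (2->1 ok)
  t4 'x' -> {0,2}, take 2 (1->2 ok)
  t5 'y' -> {1}, take 1 (2->1 ok)
  t6 'x' -> {0,2}, take 2 (1->2 ok)
  t7 'x' -> {0,2}, take 2 (2->2 ok)
  t8 'x' -> {0,2}, take 2 (2->2 ok)
  t9 'y' -> {1}, take 1 (2->1 ok)
  t10 'x' -> {0,2}, take 2 (1->2 ok)
  t11 'y' -> {1}, take 1 (2->1 ok)
  t12 'x' -> {0,2}, take 0 (1->0 ok)
  t13 'y' -> {1}, take 1 (0->1 ok)
  t14 'x' -> {0,2}, take 2 (1->2 ok)
  t15 'x' -> {0,2}, take 2 (2->2 ok)
  t16 'x' -> {0,2}, take 2 (2->2 ok)
  t17 'y' -> {1}, take 1 (2->1 ok)
  t18 'x' -> {0,2}, take 0 (1->0 ok)
  t19 'y' -> {1}, take 1 (0->1 ok)
  t20 'x' -> {0,2}, take 0 (1->0 ok)
  t21 'x' -> {0,2}, take 0 (0->0 ok)
  t22 'x' -> {0,2}, take 0 (0->0 ok)
  t23 'x' -> {0,2}, take 0 (0->0 ok)
  t24 'x' -> {0,2}, take 0 (0->0 ok)
  t25 'y' -> {1}, take 1 (0->1 ok)
  t26 'x' -> {0,2}, take 2 (1->2 ok)
  t27 'x' -> {0,2}, take 2 (2->2 ok)

0,1,2,1,2,1,2,2,2,1,2,1,0,1,2,2,2,1,0,1,0,0,0,0,0,1,2,2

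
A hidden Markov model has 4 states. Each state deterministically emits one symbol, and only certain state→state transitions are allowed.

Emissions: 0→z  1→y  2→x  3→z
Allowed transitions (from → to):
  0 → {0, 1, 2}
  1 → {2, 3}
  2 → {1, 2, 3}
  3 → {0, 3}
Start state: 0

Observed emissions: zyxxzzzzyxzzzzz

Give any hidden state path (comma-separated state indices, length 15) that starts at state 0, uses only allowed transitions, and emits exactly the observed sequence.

  t0 'z' -> {0,3}, take 0 (start)
  t1 'y' -> {1}, take 1 (0->1 ok)
  t2 'x' -> {2}, take 2 (1->2 ok)
  t3 'x' -> {2}, take 2 (2->2 ok)
  t4 'z' -> {0,3}, take 3 (2->3 ok)
  t5 'z' -> {0,3}, take 0 (3->0 ok)
  t6 'z' -> {0,3}, take 0 (0->0 ok)
  t7 'z' -> {0,3}, take 0 (0->0 ok)
  t8 'y' -> {1}, take 1 (0->1 ok)
  t9 'x' -> {2}, take 2 (1->2 ok)
  t10 'z' -> {0,3}, take 3 (2->3 ok)
  t11 'z' -> {0,3}, take 3 (3->3 ok)
  t12 'z' -> {0,3}, take 3 (3->3 ok)
  t13 'z' -> {0,3}, take 3 (3->3 ok)
  t14 'z' -> {0,3}, take 0 (3->0 ok)

0,1,2,2,3,0,0,0,1,2,3,3,3,3,0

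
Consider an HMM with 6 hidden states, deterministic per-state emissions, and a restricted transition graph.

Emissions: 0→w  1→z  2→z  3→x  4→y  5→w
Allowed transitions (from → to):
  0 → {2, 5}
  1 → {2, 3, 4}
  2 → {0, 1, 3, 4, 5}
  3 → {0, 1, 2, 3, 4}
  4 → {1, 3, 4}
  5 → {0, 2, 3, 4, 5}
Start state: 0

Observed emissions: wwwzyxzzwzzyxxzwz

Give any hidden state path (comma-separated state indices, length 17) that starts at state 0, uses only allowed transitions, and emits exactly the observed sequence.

  pos 0: w in {0,5}, choose 0; start
  pos 1: w in {0,5}, choose 5; 0->5 ok
  pos 2: w in {0,5}, choose 0; 5->0 ok
  pos 3: z in {1,2}, choose 2; 0->2 ok
  pos 4: y in {4}, choose 4; 2->4 ok
  pos 5: x in {3}, choose 3; 4->3 ok
  pos 6: z in {1,2}, choose 1; 3->1 ok
  pos 7: z in {1,2}, choose 2; 1->2 ok
  pos 8: w in {0,5}, choose 5; 2->5 ok
  pos 9: z in {1,2}, choose 2; 5->2 ok
  pos 10: z in {1,2}, choose 1; 2->1 ok
  pos 11: y in {4}, choose 4; 1->4 ok
  pos 12: x in {3}, choose 3; 4->3 ok
  pos 13: x in {3}, choose 3; 3->3 ok
  pos 14: z in {1,2}, choose 2; 3->2 ok
  pos 15: w in {0,5}, choose 5; 2->5 ok
  pos 16: z in {1,2}, choose 2; 5->2 ok

0,5,0,2,4,3,1,2,5,2,1,4,3,3,2,5,2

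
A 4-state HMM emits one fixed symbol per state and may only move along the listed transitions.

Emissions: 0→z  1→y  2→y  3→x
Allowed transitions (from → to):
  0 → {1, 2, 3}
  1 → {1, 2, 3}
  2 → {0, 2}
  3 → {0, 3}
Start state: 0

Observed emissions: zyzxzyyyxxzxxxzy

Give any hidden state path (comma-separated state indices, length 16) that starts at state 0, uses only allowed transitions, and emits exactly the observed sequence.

0,2,0,3,0,1,1,1,3,3,0,3,3,3,0,2

  t0 'z' -> {0}, take 0 (start)
  t1 'y' -> {1,2}, take 2 (0->2 ok)
  t2 'z' -> {0}, take 0 (2->0 ok)
  t3 'x' -> {3}, take 3 (0->3 ok)
  t4 'z' -> {0}, take 0 (3->0 ok)
  t5 'y' -> {1,2}, take 1 (0->1 ok)
  t6 'y' -> {1,2}, take 1 (1->1 ok)
  t7 'y' -> {1,2}, take 1 (1->1 ok)
  t8 'x' -> {3}, take 3 (1->3 ok)
  t9 'x' -> {3}, take 3 (3->3 ok)
  t10 'z' -> {0}, take 0 (3->0 ok)
  t11 'x' -> {3}, take 3 (0->3 ok)
  t12 'x' -> {3}, take 3 (3->3 ok)
  t13 'x' -> {3}, take 3 (3->3 ok)
  t14 'z' -> {0}, take 0 (3->0 ok)
  t15 'y' -> {1,2}, take 2 (0->2 ok)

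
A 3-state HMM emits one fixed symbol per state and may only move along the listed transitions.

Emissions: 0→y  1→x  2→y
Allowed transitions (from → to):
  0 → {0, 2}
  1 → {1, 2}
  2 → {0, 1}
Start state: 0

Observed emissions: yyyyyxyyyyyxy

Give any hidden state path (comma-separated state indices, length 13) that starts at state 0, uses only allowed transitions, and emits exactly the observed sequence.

0,0,2,0,2,1,2,0,0,0,2,1,2

  [0] y  {0,2}  => 0  start
  [1] y  {0,2}  => 0  0->0 ok
  [2] y  {0,2}  => 2  0->2 ok
  [3] y  {0,2}  => 0  2->0 ok
  [4] y  {0,2}  => 2  0->2 ok
  [5] x  {1}  => 1  2->1 ok
  [6] y  {0,2}  => 2  1->2 ok
  [7] y  {0,2}  => 0  2->0 ok
  [8] y  {0,2}  => 0  0->0 ok
  [9] y  {0,2}  => 0  0->0 ok
  [10] y  {0,2}  => 2  0->2 ok
  [11] x  {1}  => 1  2->1 ok
  [12] y  {0,2}  => 2  1->2 ok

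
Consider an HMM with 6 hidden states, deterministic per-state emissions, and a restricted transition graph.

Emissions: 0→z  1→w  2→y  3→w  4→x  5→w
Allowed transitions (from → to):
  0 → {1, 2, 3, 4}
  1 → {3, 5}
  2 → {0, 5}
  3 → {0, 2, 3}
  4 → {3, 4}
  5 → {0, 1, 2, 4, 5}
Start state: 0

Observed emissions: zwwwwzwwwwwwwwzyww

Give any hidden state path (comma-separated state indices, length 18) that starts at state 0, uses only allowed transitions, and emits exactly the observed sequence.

0,1,5,1,3,0,1,5,1,5,1,3,3,3,0,2,5,5

  [0] z  {0}  => 0  start
  [1] w  {1,3,5}  => 1  0->1 ok
  [2] w  {1,3,5}  => 5  1->5 ok
  [3] w  {1,3,5}  => 1  5->1 ok
  [4] w  {1,3,5}  => 3  1->3 ok
  [5] z  {0}  => 0  3->0 ok
  [6] w  {1,3,5}  => 1  0->1 ok
  [7] w  {1,3,5}  => 5  1->5 ok
  [8] w  {1,3,5}  => 1  5->1 ok
  [9] w  {1,3,5}  => 5  1->5 ok
  [10] w  {1,3,5}  => 1  5->1 ok
  [11] w  {1,3,5}  => 3  1->3 ok
  [12] w  {1,3,5}  => 3  3->3 ok
  [13] w  {1,3,5}  => 3  3->3 ok
  [14] z  {0}  => 0  3->0 ok
  [15] y  {2}  => 2  0->2 ok
  [16] w  {1,3,5}  => 5  2->5 ok
  [17] w  {1,3,5}  => 5  5->5 ok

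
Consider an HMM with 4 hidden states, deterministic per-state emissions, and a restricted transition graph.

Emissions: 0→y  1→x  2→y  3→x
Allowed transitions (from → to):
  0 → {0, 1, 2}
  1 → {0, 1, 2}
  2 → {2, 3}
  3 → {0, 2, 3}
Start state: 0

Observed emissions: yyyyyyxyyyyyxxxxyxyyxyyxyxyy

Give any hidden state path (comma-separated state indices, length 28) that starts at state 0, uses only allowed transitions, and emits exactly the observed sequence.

  [0] y  {0,2}  => 0  start
  [1] y  {0,2}  => 0  0->0 ok
  [2] y  {0,2}  => 2  0->2 ok
  [3] y  {0,2}  => 2  2->2 ok
  [4] y  {0,2}  => 2  2->2 ok
  [5] y  {0,2}  => 2  2->2 ok
  [6] x  {1,3}  => 3  2->3 ok
  [7] y  {0,2}  => 0  3->0 ok
  [8] y  {0,2}  => 0  0->0 ok
  [9] y  {0,2}  => 2  0->2 ok
  [10] y  {0,2}  => 2  2->2 ok
  [11] y  {0,2}  => 2  2->2 ok
  [12] x  {1,3}  => 3  2->3 ok
  [13] x  {1,3}  => 3  3->3 ok
  [14] x  {1,3}  => 3  3->3 ok
  [15] x  {1,3}  => 3  3->3 ok
  [16] y  {0,2}  => 2  3->2 ok
  [17] x  {1,3}  => 3  2->3 ok
  [18] y  {0,2}  => 2  3->2 ok
  [19] y  {0,2}  => 2  2->2 ok
  [20] x  {1,3}  => 3  2->3 ok
  [21] y  {0,2}  => 0  3->0 ok
  [22] y  {0,2}  => 0  0->0 ok
  [23] x  {1,3}  => 1  0->1 ok
  [24] y  {0,2}  => 2  1->2 ok
  [25] x  {1,3}  => 3  2->3 ok
  [26] y  {0,2}  => 2  3->2 ok
  [27] y  {0,2}  => 2  2->2 ok

0,0,2,2,2,2,3,0,0,2,2,2,3,3,3,3,2,3,2,2,3,0,0,1,2,3,2,2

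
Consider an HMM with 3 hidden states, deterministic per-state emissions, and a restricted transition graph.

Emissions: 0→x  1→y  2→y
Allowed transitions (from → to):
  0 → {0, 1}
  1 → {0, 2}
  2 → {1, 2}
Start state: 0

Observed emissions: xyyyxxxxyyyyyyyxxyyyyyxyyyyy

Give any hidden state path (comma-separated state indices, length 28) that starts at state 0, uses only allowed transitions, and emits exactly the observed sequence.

  [0] x  {0}  => 0  start
  [1] y  {1,2}  => 1  0->1 ok
  [2] y  {1,2}  => 2  1->2 ok
  [3] y  {1,2}  => 1  2->1 ok
  [4] x  {0}  => 0  1->0 ok
  [5] x  {0}  => 0  0->0 ok
  [6] x  {0}  => 0  0->0 ok
  [7] x  {0}  => 0  0->0 ok
  [8] y  {1,2}  => 1  0->1 ok
  [9] y  {1,2}  => 2  1->2 ok
  [10] y  {1,2}  => 1  2->1 ok
  [11] y  {1,2}  => 2  1->2 ok
  [12] y  {1,2}  => 2  2->2 ok
  [13] y  {1,2}  => 2  2->2 ok
  [14] y  {1,2}  => 1  2->1 ok
  [15] x  {0}  => 0  1->0 ok
  [16] x  {0}  => 0  0->0 ok
  [17] y  {1,2}  => 1  0->1 ok
  [18] y  {1,2}  => 2  1->2 ok
  [19] y  {1,2}  => 1  2->1 ok
  [20] y  {1,2}  => 2  1->2 ok
  [21] y  {1,2}  => 1  2->1 ok
  [22] x  {0}  => 0  1->0 ok
  [23] y  {1,2}  => 1  0->1 ok
  [24] y  {1,2}  => 2  1->2 ok
  [25] y  {1,2}  => 2  2->2 ok
  [26] y  {1,2}  => 2  2->2 ok
  [27] y  {1,2}  => 1  2->1 ok

0,1,2,1,0,0,0,0,1,2,1,2,2,2,1,0,0,1,2,1,2,1,0,1,2,2,2,1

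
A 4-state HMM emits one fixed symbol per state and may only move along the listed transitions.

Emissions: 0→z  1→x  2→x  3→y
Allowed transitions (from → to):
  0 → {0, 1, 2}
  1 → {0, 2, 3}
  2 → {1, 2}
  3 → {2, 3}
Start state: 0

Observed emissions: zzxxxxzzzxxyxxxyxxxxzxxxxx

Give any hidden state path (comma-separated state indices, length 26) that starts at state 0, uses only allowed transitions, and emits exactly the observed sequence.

  0: obs=z cand={0} pick 0 [start]
  1: obs=z cand={0} pick 0 [0->0 ok]
  2: obs=x cand={1,2} pick 1 [0->1 ok]
  3: obs=x cand={1,2} pick 2 [1->2 ok]
  4: obs=x cand={1,2} pick 2 [2->2 ok]
  5: obs=x cand={1,2} pick 1 [2->1 ok]
  6: obs=z cand={0} pick 0 [1->0 ok]
  7: obs=z cand={0} pick 0 [0->0 ok]
  8: obs=z cand={0} pick 0 [0->0 ok]
  9: obs=x cand={1,2} pick 2 [0->2 ok]
  10: obs=x cand={1,2} pick 1 [2->1 ok]
  11: obs=y cand={3} pick 3 [1->3 ok]
  12: obs=x cand={1,2} pick 2 [3->2 ok]
  13: obs=x cand={1,2} pick 2 [2->2 ok]
  14: obs=x cand={1,2} pick 1 [2->1 ok]
  15: obs=y cand={3} pick 3 [1->3 ok]
  16: obs=x cand={1,2} pick 2 [3->2 ok]
  17: obs=x cand={1,2} pick 2 [2->2 ok]
  18: obs=x cand={1,2} pick 2 [2->2 ok]
  19: obs=x cand={1,2} pick 1 [2->1 ok]
  20: obs=z cand={0} pick 0 [1->0 ok]
  21: obs=x cand={1,2} pick 1 [0->1 ok]
  22: obs=x cand={1,2} pick 2 [1->2 ok]
  23: obs=x cand={1,2} pick 2 [2->2 ok]
  24: obs=x cand={1,2} pick 2 [2->2 ok]
  25: obs=x cand={1,2} pick 2 [2->2 ok]

0,0,1,2,2,1,0,0,0,2,1,3,2,2,1,3,2,2,2,1,0,1,2,2,2,2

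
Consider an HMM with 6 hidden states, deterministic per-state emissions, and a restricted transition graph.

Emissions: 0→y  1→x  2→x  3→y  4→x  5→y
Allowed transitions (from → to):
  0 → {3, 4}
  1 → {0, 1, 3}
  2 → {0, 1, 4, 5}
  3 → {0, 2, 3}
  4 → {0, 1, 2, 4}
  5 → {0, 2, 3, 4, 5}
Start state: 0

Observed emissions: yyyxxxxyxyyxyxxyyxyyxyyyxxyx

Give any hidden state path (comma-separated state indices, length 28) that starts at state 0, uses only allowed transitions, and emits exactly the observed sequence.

0,3,0,4,4,1,1,3,2,0,3,2,5,2,1,0,3,2,0,3,2,0,3,3,2,1,0,4

  t0 'y' -> {0,3,5}, take 0 (start)
  t1 'y' -> {0,3,5}, take 3 (0->3 ok)
  t2 'y' -> {0,3,5}, take 0 (3->0 ok)
  t3 'x' -> {1,2,4}, take 4 (0->4 ok)
  t4 'x' -> {1,2,4}, take 4 (4->4 ok)
  t5 'x' -> {1,2,4}, take 1 (4->1 ok)
  t6 'x' -> {1,2,4}, take 1 (1->1 ok)
  t7 'y' -> {0,3,5}, take 3 (1->3 ok)
  t8 'x' -> {1,2,4}, take 2 (3->2 ok)
  t9 'y' -> {0,3,5}, take 0 (2->0 ok)
  t10 'y' -> {0,3,5}, take 3 (0->3 ok)
  t11 'x' -> {1,2,4}, take 2 (3->2 ok)
  t12 'y' -> {0,3,5}, take 5 (2->5 ok)
  t13 'x' -> {1,2,4}, take 2 (5->2 ok)
  t14 'x' -> {1,2,4}, take 1 (2->1 ok)
  t15 'y' -> {0,3,5}, take 0 (1->0 ok)
  t16 'y' -> {0,3,5}, take 3 (0->3 ok)
  t17 'x' -> {1,2,4}, take 2 (3->2 ok)
  t18 'y' -> {0,3,5}, take 0 (2->0 ok)
  t19 'y' -> {0,3,5}, take 3 (0->3 ok)
  t20 'x' -> {1,2,4}, take 2 (3->2 ok)
  t21 'y' -> {0,3,5}, take 0 (2->0 ok)
  t22 'y' -> {0,3,5}, take 3 (0->3 ok)
  t23 'y' -> {0,3,5}, take 3 (3->3 ok)
  t24 'x' -> {1,2,4}, take 2 (3->2 ok)
  t25 'x' -> {1,2,4}, take 1 (2->1 ok)
  t26 'y' -> {0,3,5}, take 0 (1->0 ok)
  t27 'x' -> {1,2,4}, take 4 (0->4 ok)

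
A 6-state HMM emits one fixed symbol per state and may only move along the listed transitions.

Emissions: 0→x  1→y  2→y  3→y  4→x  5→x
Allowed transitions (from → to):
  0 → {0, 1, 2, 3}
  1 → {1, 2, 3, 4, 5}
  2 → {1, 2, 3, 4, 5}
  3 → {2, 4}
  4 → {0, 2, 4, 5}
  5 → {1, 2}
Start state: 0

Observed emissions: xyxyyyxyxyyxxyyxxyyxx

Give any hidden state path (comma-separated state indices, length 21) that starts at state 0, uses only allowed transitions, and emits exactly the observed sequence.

0,3,4,2,2,3,4,2,5,2,3,4,5,2,3,4,0,2,3,4,4

  pos 0: x in {0,4,5}, choose 0; start
  pos 1: y in {1,2,3}, choose 3; 0->3 ok
  pos 2: x in {0,4,5}, choose 4; 3->4 ok
  pos 3: y in {1,2,3}, choose 2; 4->2 ok
  pos 4: y in {1,2,3}, choose 2; 2->2 ok
  pos 5: y in {1,2,3}, choose 3; 2->3 ok
  pos 6: x in {0,4,5}, choose 4; 3->4 ok
  pos 7: y in {1,2,3}, choose 2; 4->2 ok
  pos 8: x in {0,4,5}, choose 5; 2->5 ok
  pos 9: y in {1,2,3}, choose 2; 5->2 ok
  pos 10: y in {1,2,3}, choose 3; 2->3 ok
  pos 11: x in {0,4,5}, choose 4; 3->4 ok
  pos 12: x in {0,4,5}, choose 5; 4->5 ok
  pos 13: y in {1,2,3}, choose 2; 5->2 ok
  pos 14: y in {1,2,3}, choose 3; 2->3 ok
  pos 15: x in {0,4,5}, choose 4; 3->4 ok
  pos 16: x in {0,4,5}, choose 0; 4->0 ok
  pos 17: y in {1,2,3}, choose 2; 0->2 ok
  pos 18: y in {1,2,3}, choose 3; 2->3 ok
  pos 19: x in {0,4,5}, choose 4; 3->4 ok
  pos 20: x in {0,4,5}, choose 4; 4->4 ok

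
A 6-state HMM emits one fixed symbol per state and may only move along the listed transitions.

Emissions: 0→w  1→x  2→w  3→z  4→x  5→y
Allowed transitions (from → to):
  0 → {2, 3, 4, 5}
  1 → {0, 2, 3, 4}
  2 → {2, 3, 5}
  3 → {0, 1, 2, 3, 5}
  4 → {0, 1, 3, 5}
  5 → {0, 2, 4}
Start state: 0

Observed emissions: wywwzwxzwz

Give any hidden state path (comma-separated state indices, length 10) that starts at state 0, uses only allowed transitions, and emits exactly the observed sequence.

  pos 0: w in {0,2}, choose 0; start
  pos 1: y in {5}, choose 5; 0->5 ok
  pos 2: w in {0,2}, choose 0; 5->0 ok
  pos 3: w in {0,2}, choose 2; 0->2 ok
  pos 4: z in {3}, choose 3; 2->3 ok
  pos 5: w in {0,2}, choose 0; 3->0 ok
  pos 6: x in {1,4}, choose 4; 0->4 ok
  pos 7: z in {3}, choose 3; 4->3 ok
  pos 8: w in {0,2}, choose 2; 3->2 ok
  pos 9: z in {3}, choose 3; 2->3 ok

0,5,0,2,3,0,4,3,2,3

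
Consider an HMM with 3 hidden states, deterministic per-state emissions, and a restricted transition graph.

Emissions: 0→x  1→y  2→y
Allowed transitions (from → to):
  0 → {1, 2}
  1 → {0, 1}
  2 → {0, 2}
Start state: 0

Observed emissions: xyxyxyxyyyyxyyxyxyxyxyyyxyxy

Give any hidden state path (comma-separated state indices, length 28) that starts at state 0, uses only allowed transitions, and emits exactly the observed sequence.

0,1,0,2,0,2,0,2,2,2,2,0,2,2,0,1,0,1,0,1,0,2,2,2,0,2,0,2

  0: obs=x cand={0} pick 0 [start]
  1: obs=y cand={1,2} pick 1 [0->1 ok]
  2: obs=x cand={0} pick 0 [1->0 ok]
  3: obs=y cand={1,2} pick 2 [0->2 ok]
  4: obs=x cand={0} pick 0 [2->0 ok]
  5: obs=y cand={1,2} pick 2 [0->2 ok]
  6: obs=x cand={0} pick 0 [2->0 ok]
  7: obs=y cand={1,2} pick 2 [0->2 ok]
  8: obs=y cand={1,2} pick 2 [2->2 ok]
  9: obs=y cand={1,2} pick 2 [2->2 ok]
  10: obs=y cand={1,2} pick 2 [2->2 ok]
  11: obs=x cand={0} pick 0 [2->0 ok]
  12: obs=y cand={1,2} pick 2 [0->2 ok]
  13: obs=y cand={1,2} pick 2 [2->2 ok]
  14: obs=x cand={0} pick 0 [2->0 ok]
  15: obs=y cand={1,2} pick 1 [0->1 ok]
  16: obs=x cand={0} pick 0 [1->0 ok]
  17: obs=y cand={1,2} pick 1 [0->1 ok]
  18: obs=x cand={0} pick 0 [1->0 ok]
  19: obs=y cand={1,2} pick 1 [0->1 ok]
  20: obs=x cand={0} pick 0 [1->0 ok]
  21: obs=y cand={1,2} pick 2 [0->2 ok]
  22: obs=y cand={1,2} pick 2 [2->2 ok]
  23: obs=y cand={1,2} pick 2 [2->2 ok]
  24: obs=x cand={0} pick 0 [2->0 ok]
  25: obs=y cand={1,2} pick 2 [0->2 ok]
  26: obs=x cand={0} pick 0 [2->0 ok]
  27: obs=y cand={1,2} pick 2 [0->2 ok]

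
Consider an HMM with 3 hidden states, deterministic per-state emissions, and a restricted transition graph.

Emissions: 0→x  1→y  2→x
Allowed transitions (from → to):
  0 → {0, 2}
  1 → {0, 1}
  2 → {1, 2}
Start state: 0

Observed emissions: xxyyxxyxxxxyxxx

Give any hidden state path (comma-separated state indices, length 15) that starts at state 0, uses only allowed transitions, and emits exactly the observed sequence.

  [0] x  {0,2}  => 0  start
  [1] x  {0,2}  => 2  0->2 ok
  [2] y  {1}  => 1  2->1 ok
  [3] y  {1}  => 1  1->1 ok
  [4] x  {0,2}  => 0  1->0 ok
  [5] x  {0,2}  => 2  0->2 ok
  [6] y  {1}  => 1  2->1 ok
  [7] x  {0,2}  => 0  1->0 ok
  [8] x  {0,2}  => 0  0->0 ok
  [9] x  {0,2}  => 0  0->0 ok
  [10] x  {0,2}  => 2  0->2 ok
  [11] y  {1}  => 1  2->1 ok
  [12] x  {0,2}  => 0  1->0 ok
  [13] x  {0,2}  => 2  0->2 ok
  [14] x  {0,2}  => 2  2->2 ok

0,2,1,1,0,2,1,0,0,0,2,1,0,2,2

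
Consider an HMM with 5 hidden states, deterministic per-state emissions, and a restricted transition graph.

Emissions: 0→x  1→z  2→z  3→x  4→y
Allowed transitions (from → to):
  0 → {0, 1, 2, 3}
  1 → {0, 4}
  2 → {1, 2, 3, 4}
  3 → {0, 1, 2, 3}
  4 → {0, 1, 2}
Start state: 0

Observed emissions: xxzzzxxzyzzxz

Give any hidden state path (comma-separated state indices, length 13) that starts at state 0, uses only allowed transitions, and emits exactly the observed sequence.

  pos 0: x in {0,3}, choose 0; start
  pos 1: x in {0,3}, choose 0; 0->0 ok
  pos 2: z in {1,2}, choose 2; 0->2 ok
  pos 3: z in {1,2}, choose 2; 2->2 ok
  pos 4: z in {1,2}, choose 1; 2->1 ok
  pos 5: x in {0,3}, choose 0; 1->0 ok
  pos 6: x in {0,3}, choose 3; 0->3 ok
  pos 7: z in {1,2}, choose 1; 3->1 ok
  pos 8: y in {4}, choose 4; 1->4 ok
  pos 9: z in {1,2}, choose 2; 4->2 ok
  pos 10: z in {1,2}, choose 1; 2->1 ok
  pos 11: x in {0,3}, choose 0; 1->0 ok
  pos 12: z in {1,2}, choose 1; 0->1 ok

0,0,2,2,1,0,3,1,4,2,1,0,1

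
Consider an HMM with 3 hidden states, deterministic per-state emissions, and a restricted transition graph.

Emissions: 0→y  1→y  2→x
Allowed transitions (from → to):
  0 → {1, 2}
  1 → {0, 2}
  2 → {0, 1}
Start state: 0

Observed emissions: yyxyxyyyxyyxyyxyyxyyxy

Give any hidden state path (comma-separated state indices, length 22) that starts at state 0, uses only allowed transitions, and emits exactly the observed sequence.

  pos 0: y in {0,1}, choose 0; start
  pos 1: y in {0,1}, choose 1; 0->1 ok
  pos 2: x in {2}, choose 2; 1->2 ok
  pos 3: y in {0,1}, choose 1; 2->1 ok
  pos 4: x in {2}, choose 2; 1->2 ok
  pos 5: y in {0,1}, choose 0; 2->0 ok
  pos 6: y in {0,1}, choose 1; 0->1 ok
  pos 7: y in {0,1}, choose 0; 1->0 ok
  pos 8: x in {2}, choose 2; 0->2 ok
  pos 9: y in {0,1}, choose 1; 2->1 ok
  pos 10: y in {0,1}, choose 0; 1->0 ok
  pos 11: x in {2}, choose 2; 0->2 ok
  pos 12: y in {0,1}, choose 1; 2->1 ok
  pos 13: y in {0,1}, choose 0; 1->0 ok
  pos 14: x in {2}, choose 2; 0->2 ok
  pos 15: y in {0,1}, choose 0; 2->0 ok
  pos 16: y in {0,1}, choose 1; 0->1 ok
  pos 17: x in {2}, choose 2; 1->2 ok
  pos 18: y in {0,1}, choose 0; 2->0 ok
  pos 19: y in {0,1}, choose 1; 0->1 ok
  pos 20: x in {2}, choose 2; 1->2 ok
  pos 21: y in {0,1}, choose 1; 2->1 ok

0,1,2,1,2,0,1,0,2,1,0,2,1,0,2,0,1,2,0,1,2,1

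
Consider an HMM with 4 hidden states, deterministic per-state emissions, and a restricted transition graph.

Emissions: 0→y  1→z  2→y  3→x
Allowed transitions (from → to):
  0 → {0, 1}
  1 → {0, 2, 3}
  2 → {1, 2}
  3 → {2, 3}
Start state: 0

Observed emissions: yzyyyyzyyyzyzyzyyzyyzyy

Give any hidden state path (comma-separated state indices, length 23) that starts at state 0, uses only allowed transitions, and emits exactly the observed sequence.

0,1,2,2,2,2,1,0,0,0,1,0,1,2,1,2,2,1,0,0,1,0,0

  pos 0: y in {0,2}, choose 0; start
  pos 1: z in {1}, choose 1; 0->1 ok
  pos 2: y in {0,2}, choose 2; 1->2 ok
  pos 3: y in {0,2}, choose 2; 2->2 ok
  pos 4: y in {0,2}, choose 2; 2->2 ok
  pos 5: y in {0,2}, choose 2; 2->2 ok
  pos 6: z in {1}, choose 1; 2->1 ok
  pos 7: y in {0,2}, choose 0; 1->0 ok
  pos 8: y in {0,2}, choose 0; 0->0 ok
  pos 9: y in {0,2}, choose 0; 0->0 ok
  pos 10: z in {1}, choose 1; 0->1 ok
  pos 11: y in {0,2}, choose 0; 1->0 ok
  pos 12: z in {1}, choose 1; 0->1 ok
  pos 13: y in {0,2}, choose 2; 1->2 ok
  pos 14: z in {1}, choose 1; 2->1 ok
  pos 15: y in {0,2}, choose 2; 1->2 ok
  pos 16: y in {0,2}, choose 2; 2->2 ok
  pos 17: z in {1}, choose 1; 2->1 ok
  pos 18: y in {0,2}, choose 0; 1->0 ok
  pos 19: y in {0,2}, choose 0; 0->0 ok
  pos 20: z in {1}, choose 1; 0->1 ok
  pos 21: y in {0,2}, choose 0; 1->0 ok
  pos 22: y in {0,2}, choose 0; 0->0 ok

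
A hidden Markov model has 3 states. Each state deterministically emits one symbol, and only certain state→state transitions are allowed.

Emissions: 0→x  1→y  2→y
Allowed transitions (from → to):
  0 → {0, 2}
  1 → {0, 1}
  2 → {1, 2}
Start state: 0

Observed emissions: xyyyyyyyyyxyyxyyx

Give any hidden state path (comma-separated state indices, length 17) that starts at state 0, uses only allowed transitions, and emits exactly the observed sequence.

  t0 'x' -> {0}, take 0 (start)
  t1 'y' -> {1,2}, take 2 (0->2 ok)
  t2 'y' -> {1,2}, take 2 (2->2 ok)
  t3 'y' -> {1,2}, take 2 (2->2 ok)
  t4 'y' -> {1,2}, take 1 (2->1 ok)
  t5 'y' -> {1,2}, take 1 (1->1 ok)
  t6 'y' -> {1,2}, take 1 (1->1 ok)
  t7 'y' -> {1,2}, take 1 (1->1 ok)
  t8 'y' -> {1,2}, take 1 (1->1 ok)
  t9 'y' -> {1,2}, take 1 (1->1 ok)
  t10 'x' -> {0}, take 0 (1->0 ok)
  t11 'y' -> {1,2}, take 2 (0->2 ok)
  t12 'y' -> {1,2}, take 1 (2->1 ok)
  t13 'x' -> {0}, take 0 (1->0 ok)
  t14 'y' -> {1,2}, take 2 (0->2 ok)
  t15 'y' -> {1,2}, take 1 (2->1 ok)
  t16 'x' -> {0}, take 0 (1->0 ok)

0,2,2,2,1,1,1,1,1,1,0,2,1,0,2,1,0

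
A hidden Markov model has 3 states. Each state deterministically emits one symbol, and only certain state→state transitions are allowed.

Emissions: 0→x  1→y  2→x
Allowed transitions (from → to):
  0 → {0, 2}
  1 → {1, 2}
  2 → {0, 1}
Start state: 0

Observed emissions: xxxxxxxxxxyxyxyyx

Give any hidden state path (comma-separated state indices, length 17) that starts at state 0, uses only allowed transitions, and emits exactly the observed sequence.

0,0,0,2,0,2,0,0,0,2,1,2,1,2,1,1,2

  pos 0: x in {0,2}, choose 0; start
  pos 1: x in {0,2}, choose 0; 0->0 ok
  pos 2: x in {0,2}, choose 0; 0->0 ok
  pos 3: x in {0,2}, choose 2; 0->2 ok
  pos 4: x in {0,2}, choose 0; 2->0 ok
  pos 5: x in {0,2}, choose 2; 0->2 ok
  pos 6: x in {0,2}, choose 0; 2->0 ok
  pos 7: x in {0,2}, choose 0; 0->0 ok
  pos 8: x in {0,2}, choose 0; 0->0 ok
  pos 9: x in {0,2}, choose 2; 0->2 ok
  pos 10: y in {1}, choose 1; 2->1 ok
  pos 11: x in {0,2}, choose 2; 1->2 ok
  pos 12: y in {1}, choose 1; 2->1 ok
  pos 13: x in {0,2}, choose 2; 1->2 ok
  pos 14: y in {1}, choose 1; 2->1 ok
  pos 15: y in {1}, choose 1; 1->1 ok
  pos 16: x in {0,2}, choose 2; 1->2 ok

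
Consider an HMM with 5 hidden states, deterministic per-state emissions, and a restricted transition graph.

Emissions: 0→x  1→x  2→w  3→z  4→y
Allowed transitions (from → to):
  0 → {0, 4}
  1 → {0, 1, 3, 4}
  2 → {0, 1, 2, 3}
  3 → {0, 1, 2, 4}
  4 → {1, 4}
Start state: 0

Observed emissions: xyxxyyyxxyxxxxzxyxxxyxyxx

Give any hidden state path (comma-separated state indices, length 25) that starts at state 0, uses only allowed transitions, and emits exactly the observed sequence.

  pos 0: x in {0,1}, choose 0; start
  pos 1: y in {4}, choose 4; 0->4 ok
  pos 2: x in {0,1}, choose 1; 4->1 ok
  pos 3: x in {0,1}, choose 1; 1->1 ok
  pos 4: y in {4}, choose 4; 1->4 ok
  pos 5: y in {4}, choose 4; 4->4 ok
  pos 6: y in {4}, choose 4; 4->4 ok
  pos 7: x in {0,1}, choose 1; 4->1 ok
  pos 8: x in {0,1}, choose 1; 1->1 ok
  pos 9: y in {4}, choose 4; 1->4 ok
  pos 10: x in {0,1}, choose 1; 4->1 ok
  pos 11: x in {0,1}, choose 1; 1->1 ok
  pos 12: x in {0,1}, choose 1; 1->1 ok
  pos 13: x in {0,1}, choose 1; 1->1 ok
  pos 14: z in {3}, choose 3; 1->3 ok
  pos 15: x in {0,1}, choose 0; 3->0 ok
  pos 16: y in {4}, choose 4; 0->4 ok
  pos 17: x in {0,1}, choose 1; 4->1 ok
  pos 18: x in {0,1}, choose 0; 1->0 ok
  pos 19: x in {0,1}, choose 0; 0->0 ok
  pos 20: y in {4}, choose 4; 0->4 ok
  pos 21: x in {0,1}, choose 1; 4->1 ok
  pos 22: y in {4}, choose 4; 1->4 ok
  pos 23: x in {0,1}, choose 1; 4->1 ok
  pos 24: x in {0,1}, choose 0; 1->0 ok

0,4,1,1,4,4,4,1,1,4,1,1,1,1,3,0,4,1,0,0,4,1,4,1,0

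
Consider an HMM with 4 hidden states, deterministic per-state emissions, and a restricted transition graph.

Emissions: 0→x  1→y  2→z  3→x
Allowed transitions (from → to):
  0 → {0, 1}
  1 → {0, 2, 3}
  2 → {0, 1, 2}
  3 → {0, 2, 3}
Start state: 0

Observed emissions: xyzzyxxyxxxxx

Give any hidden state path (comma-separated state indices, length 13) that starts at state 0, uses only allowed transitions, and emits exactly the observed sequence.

0,1,2,2,1,0,0,1,3,3,3,3,0

  pos 0: x in {0,3}, choose 0; start
  pos 1: y in {1}, choose 1; 0->1 ok
  pos 2: z in {2}, choose 2; 1->2 ok
  pos 3: z in {2}, choose 2; 2->2 ok
  pos 4: y in {1}, choose 1; 2->1 ok
  pos 5: x in {0,3}, choose 0; 1->0 ok
  pos 6: x in {0,3}, choose 0; 0->0 ok
  pos 7: y in {1}, choose 1; 0->1 ok
  pos 8: x in {0,3}, choose 3; 1->3 ok
  pos 9: x in {0,3}, choose 3; 3->3 ok
  pos 10: x in {0,3}, choose 3; 3->3 ok
  pos 11: x in {0,3}, choose 3; 3->3 ok
  pos 12: x in {0,3}, choose 0; 3->0 ok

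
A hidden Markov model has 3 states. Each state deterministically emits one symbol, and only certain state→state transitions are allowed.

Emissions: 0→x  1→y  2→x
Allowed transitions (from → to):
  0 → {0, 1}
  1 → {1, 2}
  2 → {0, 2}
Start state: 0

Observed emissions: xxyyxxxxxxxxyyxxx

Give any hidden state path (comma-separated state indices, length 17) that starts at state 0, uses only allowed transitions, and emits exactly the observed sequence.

  [0] x  {0,2}  => 0  start
  [1] x  {0,2}  => 0  0->0 ok
  [2] y  {1}  => 1  0->1 ok
  [3] y  {1}  => 1  1->1 ok
  [4] x  {0,2}  => 2  1->2 ok
  [5] x  {0,2}  => 2  2->2 ok
  [6] x  {0,2}  => 2  2->2 ok
  [7] x  {0,2}  => 2  2->2 ok
  [8] x  {0,2}  => 2  2->2 ok
  [9] x  {0,2}  => 0  2->0 ok
  [10] x  {0,2}  => 0  0->0 ok
  [11] x  {0,2}  => 0  0->0 ok
  [12] y  {1}  => 1  0->1 ok
  [13] y  {1}  => 1  1->1 ok
  [14] x  {0,2}  => 2  1->2 ok
  [15] x  {0,2}  => 2  2->2 ok
  [16] x  {0,2}  => 0  2->0 ok

0,0,1,1,2,2,2,2,2,0,0,0,1,1,2,2,0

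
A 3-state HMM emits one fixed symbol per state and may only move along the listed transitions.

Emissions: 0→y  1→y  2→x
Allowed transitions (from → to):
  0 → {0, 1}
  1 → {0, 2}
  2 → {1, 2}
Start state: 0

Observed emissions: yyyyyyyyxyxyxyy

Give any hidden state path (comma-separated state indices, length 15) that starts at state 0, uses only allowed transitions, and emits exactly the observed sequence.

0,0,0,1,0,1,0,1,2,1,2,1,2,1,0

  [0] y  {0,1}  => 0  start
  [1] y  {0,1}  => 0  0->0 ok
  [2] y  {0,1}  => 0  0->0 ok
  [3] y  {0,1}  => 1  0->1 ok
  [4] y  {0,1}  => 0  1->0 ok
  [5] y  {0,1}  => 1  0->1 ok
  [6] y  {0,1}  => 0  1->0 ok
  [7] y  {0,1}  => 1  0->1 ok
  [8] x  {2}  => 2  1->2 ok
  [9] y  {0,1}  => 1  2->1 ok
  [10] x  {2}  => 2  1->2 ok
  [11] y  {0,1}  => 1  2->1 ok
  [12] x  {2}  => 2  1->2 ok
  [13] y  {0,1}  => 1  2->1 ok
  [14] y  {0,1}  => 0  1->0 ok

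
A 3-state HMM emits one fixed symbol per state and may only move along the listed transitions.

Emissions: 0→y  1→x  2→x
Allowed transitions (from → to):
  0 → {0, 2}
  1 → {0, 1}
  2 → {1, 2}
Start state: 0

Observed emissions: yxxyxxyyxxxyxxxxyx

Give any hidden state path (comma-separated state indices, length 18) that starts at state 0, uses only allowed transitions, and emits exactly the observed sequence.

0,2,1,0,2,1,0,0,2,2,1,0,2,2,1,1,0,2

  [0] y  {0}  => 0  start
  [1] x  {1,2}  => 2  0->2 ok
  [2] x  {1,2}  => 1  2->1 ok
  [3] y  {0}  => 0  1->0 ok
  [4] x  {1,2}  => 2  0->2 ok
  [5] x  {1,2}  => 1  2->1 ok
  [6] y  {0}  => 0  1->0 ok
  [7] y  {0}  => 0  0->0 ok
  [8] x  {1,2}  => 2  0->2 ok
  [9] x  {1,2}  => 2  2->2 ok
  [10] x  {1,2}  => 1  2->1 ok
  [11] y  {0}  => 0  1->0 ok
  [12] x  {1,2}  => 2  0->2 ok
  [13] x  {1,2}  => 2  2->2 ok
  [14] x  {1,2}  => 1  2->1 ok
  [15] x  {1,2}  => 1  1->1 ok
  [16] y  {0}  => 0  1->0 ok
  [17] x  {1,2}  => 2  0->2 ok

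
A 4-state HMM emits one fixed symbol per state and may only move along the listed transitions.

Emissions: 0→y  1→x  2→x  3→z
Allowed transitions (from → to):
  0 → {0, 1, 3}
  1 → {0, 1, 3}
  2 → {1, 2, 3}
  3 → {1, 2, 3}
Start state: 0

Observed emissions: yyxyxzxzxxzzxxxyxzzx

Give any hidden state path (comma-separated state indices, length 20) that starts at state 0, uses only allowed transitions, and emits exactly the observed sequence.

  t0 'y' -> {0}, take 0 (start)
  t1 'y' -> {0}, take 0 (0->0 ok)
  t2 'x' -> {1,2}, take 1 (0->1 ok)
  t3 'y' -> {0}, take 0 (1->0 ok)
  t4 'x' -> {1,2}, take 1 (0->1 ok)
  t5 'z' -> {3}, take 3 (1->3 ok)
  t6 'x' -> {1,2}, take 1 (3->1 ok)
  t7 'z' -> {3}, take 3 (1->3 ok)
  t8 'x' -> {1,2}, take 1 (3->1 ok)
  t9 'x' -> {1,2}, take 1 (1->1 ok)
  t10 'z' -> {3}, take 3 (1->3 ok)
  t11 'z' -> {3}, take 3 (3->3 ok)
  t12 'x' -> {1,2}, take 2 (3->2 ok)
  t13 'x' -> {1,2}, take 2 (2->2 ok)
  t14 'x' -> {1,2}, take 1 (2->1 ok)
  t15 'y' -> {0}, take 0 (1->0 ok)
  t16 'x' -> {1,2}, take 1 (0->1 ok)
  t17 'z' -> {3}, take 3 (1->3 ok)
  t18 'z' -> {3}, take 3 (3->3 ok)
  t19 'x' -> {1,2}, take 2 (3->2 ok)

0,0,1,0,1,3,1,3,1,1,3,3,2,2,1,0,1,3,3,2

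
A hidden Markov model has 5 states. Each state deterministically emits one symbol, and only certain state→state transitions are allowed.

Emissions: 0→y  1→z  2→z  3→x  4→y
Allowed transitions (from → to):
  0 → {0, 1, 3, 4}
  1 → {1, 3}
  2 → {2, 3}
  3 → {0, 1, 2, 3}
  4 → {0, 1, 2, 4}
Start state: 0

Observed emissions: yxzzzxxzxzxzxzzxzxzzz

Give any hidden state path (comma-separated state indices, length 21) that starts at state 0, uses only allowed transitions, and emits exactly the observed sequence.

0,3,2,2,2,3,3,1,3,1,3,1,3,2,2,3,2,3,1,1,1

  [0] y  {0,4}  => 0  start
  [1] x  {3}  => 3  0->3 ok
  [2] z  {1,2}  => 2  3->2 ok
  [3] z  {1,2}  => 2  2->2 ok
  [4] z  {1,2}  => 2  2->2 ok
  [5] x  {3}  => 3  2->3 ok
  [6] x  {3}  => 3  3->3 ok
  [7] z  {1,2}  => 1  3->1 ok
  [8] x  {3}  => 3  1->3 ok
  [9] z  {1,2}  => 1  3->1 ok
  [10] x  {3}  => 3  1->3 ok
  [11] z  {1,2}  => 1  3->1 ok
  [12] x  {3}  => 3  1->3 ok
  [13] z  {1,2}  => 2  3->2 ok
  [14] z  {1,2}  => 2  2->2 ok
  [15] x  {3}  => 3  2->3 ok
  [16] z  {1,2}  => 2  3->2 ok
  [17] x  {3}  => 3  2->3 ok
  [18] z  {1,2}  => 1  3->1 ok
  [19] z  {1,2}  => 1  1->1 ok
  [20] z  {1,2}  => 1  1->1 ok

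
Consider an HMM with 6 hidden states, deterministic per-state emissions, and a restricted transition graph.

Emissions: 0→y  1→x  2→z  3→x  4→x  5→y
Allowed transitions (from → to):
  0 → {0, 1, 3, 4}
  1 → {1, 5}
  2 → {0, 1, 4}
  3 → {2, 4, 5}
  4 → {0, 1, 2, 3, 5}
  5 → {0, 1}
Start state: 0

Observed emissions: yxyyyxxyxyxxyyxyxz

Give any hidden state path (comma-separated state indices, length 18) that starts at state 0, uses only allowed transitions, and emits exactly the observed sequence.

0,4,5,0,0,4,1,5,1,5,1,1,5,0,4,0,3,2

  0: obs=y cand={0,5} pick 0 [start]
  1: obs=x cand={1,3,4} pick 4 [0->4 ok]
  2: obs=y cand={0,5} pick 5 [4->5 ok]
  3: obs=y cand={0,5} pick 0 [5->0 ok]
  4: obs=y cand={0,5} pick 0 [0->0 ok]
  5: obs=x cand={1,3,4} pick 4 [0->4 ok]
  6: obs=x cand={1,3,4} pick 1 [4->1 ok]
  7: obs=y cand={0,5} pick 5 [1->5 ok]
  8: obs=x cand={1,3,4} pick 1 [5->1 ok]
  9: obs=y cand={0,5} pick 5 [1->5 ok]
  10: obs=x cand={1,3,4} pick 1 [5->1 ok]
  11: obs=x cand={1,3,4} pick 1 [1->1 ok]
  12: obs=y cand={0,5} pick 5 [1->5 ok]
  13: obs=y cand={0,5} pick 0 [5->0 ok]
  14: obs=x cand={1,3,4} pick 4 [0->4 ok]
  15: obs=y cand={0,5} pick 0 [4->0 ok]
  16: obs=x cand={1,3,4} pick 3 [0->3 ok]
  17: obs=z cand={2} pick 2 [3->2 ok]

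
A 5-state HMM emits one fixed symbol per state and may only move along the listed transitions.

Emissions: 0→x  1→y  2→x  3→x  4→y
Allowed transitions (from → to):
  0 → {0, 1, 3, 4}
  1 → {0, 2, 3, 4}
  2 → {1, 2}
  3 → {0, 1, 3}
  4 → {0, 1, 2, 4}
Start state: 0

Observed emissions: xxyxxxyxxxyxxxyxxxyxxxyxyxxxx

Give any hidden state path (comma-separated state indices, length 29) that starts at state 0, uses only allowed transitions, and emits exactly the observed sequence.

0,0,4,0,0,3,1,3,0,3,1,2,2,2,1,2,2,2,1,2,2,2,1,2,1,3,3,3,3

  [0] x  {0,2,3}  => 0  start
  [1] x  {0,2,3}  => 0  0->0 ok
  [2] y  {1,4}  => 4  0->4 ok
  [3] x  {0,2,3}  => 0  4->0 ok
  [4] x  {0,2,3}  => 0  0->0 ok
  [5] x  {0,2,3}  => 3  0->3 ok
  [6] y  {1,4}  => 1  3->1 ok
  [7] x  {0,2,3}  => 3  1->3 ok
  [8] x  {0,2,3}  => 0  3->0 ok
  [9] x  {0,2,3}  => 3  0->3 ok
  [10] y  {1,4}  => 1  3->1 ok
  [11] x  {0,2,3}  => 2  1->2 ok
  [12] x  {0,2,3}  => 2  2->2 ok
  [13] x  {0,2,3}  => 2  2->2 ok
  [14] y  {1,4}  => 1  2->1 ok
  [15] x  {0,2,3}  => 2  1->2 ok
  [16] x  {0,2,3}  => 2  2->2 ok
  [17] x  {0,2,3}  => 2  2->2 ok
  [18] y  {1,4}  => 1  2->1 ok
  [19] x  {0,2,3}  => 2  1->2 ok
  [20] x  {0,2,3}  => 2  2->2 ok
  [21] x  {0,2,3}  => 2  2->2 ok
  [22] y  {1,4}  => 1  2->1 ok
  [23] x  {0,2,3}  => 2  1->2 ok
  [24] y  {1,4}  => 1  2->1 ok
  [25] x  {0,2,3}  => 3  1->3 ok
  [26] x  {0,2,3}  => 3  3->3 ok
  [27] x  {0,2,3}  => 3  3->3 ok
  [28] x  {0,2,3}  => 3  3->3 ok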